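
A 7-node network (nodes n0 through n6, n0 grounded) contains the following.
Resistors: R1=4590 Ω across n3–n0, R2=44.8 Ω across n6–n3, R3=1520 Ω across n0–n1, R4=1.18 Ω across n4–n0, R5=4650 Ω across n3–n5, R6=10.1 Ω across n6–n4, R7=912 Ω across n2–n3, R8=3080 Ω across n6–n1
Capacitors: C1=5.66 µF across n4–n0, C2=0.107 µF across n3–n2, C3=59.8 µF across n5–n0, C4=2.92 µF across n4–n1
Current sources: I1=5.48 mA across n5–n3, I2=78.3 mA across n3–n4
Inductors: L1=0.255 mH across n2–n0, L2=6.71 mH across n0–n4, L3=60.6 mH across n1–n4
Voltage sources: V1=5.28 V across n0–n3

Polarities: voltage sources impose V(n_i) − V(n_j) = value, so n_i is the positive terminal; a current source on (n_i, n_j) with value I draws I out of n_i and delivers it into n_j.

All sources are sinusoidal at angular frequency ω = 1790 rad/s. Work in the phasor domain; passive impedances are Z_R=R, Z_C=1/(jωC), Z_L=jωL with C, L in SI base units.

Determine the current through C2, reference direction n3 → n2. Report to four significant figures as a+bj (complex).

-5.062e-07-0.001011j A

Apply KCL at each of the 6 non-ground nodes and solve the resulting linear system.
Node n1: branches {R3, C4, R8, L3} → V_1 = -0.03824-0.07242j
Node n2: branches {C2, L1, R7} → V_2 = 0.0004603-0.002643j
Node n3: branches {R1, R2, C2, I1, R5, R7, I2, V1} → V_3 = -5.280+0.000j
Node n4: branches {C1, R4, R6, C4, L2, I2, L3} → V_4 = -0.02054-0.001675j
Node n5: branches {I1, R5, C3} → V_5 = -0.0001242+0.06180j
Node n6: branches {R2, R6, R8} → V_6 = -0.9856-0.001557j
Source currents: i(V1)=-0.03111-0.0009870j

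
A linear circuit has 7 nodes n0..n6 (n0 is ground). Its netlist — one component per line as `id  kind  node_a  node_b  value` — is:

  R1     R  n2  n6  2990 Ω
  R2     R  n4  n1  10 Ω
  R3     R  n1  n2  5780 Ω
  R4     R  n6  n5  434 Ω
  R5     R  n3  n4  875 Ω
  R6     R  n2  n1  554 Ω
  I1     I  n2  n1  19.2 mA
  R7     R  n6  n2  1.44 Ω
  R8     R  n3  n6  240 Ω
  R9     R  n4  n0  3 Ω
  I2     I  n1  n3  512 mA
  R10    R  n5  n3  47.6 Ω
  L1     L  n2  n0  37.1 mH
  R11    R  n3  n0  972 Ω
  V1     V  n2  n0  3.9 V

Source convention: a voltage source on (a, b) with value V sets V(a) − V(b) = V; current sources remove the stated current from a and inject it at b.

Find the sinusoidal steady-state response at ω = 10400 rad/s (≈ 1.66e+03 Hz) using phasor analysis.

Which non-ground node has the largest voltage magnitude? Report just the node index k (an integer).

3

MNA unknowns: 6 node voltages V₁..V_6 plus 1 source current (V1)
R1: Y=0.0003344+0.000j on G[2,6]
R2: Y=0.1000+0.000j on G[4,1]
R3: Y=0.0001730+0.000j on G[1,2]
R4: Y=0.002304+0.000j on G[6,5]
R5: Y=0.001143+0.000j on G[3,4]
R6: Y=0.001805+0.000j on G[2,1]
I1: z[2]−=0.0192, z[1]+=0.0192
R7: Y=0.6944+0.000j on G[6,2]
R8: Y=0.004167+0.000j on G[3,6]
R9: Y=0.3333+0.000j on G[4,0]
I2: z[1]−=0.512, z[3]+=0.512
R10: Y=0.02101+0.000j on G[5,3]
L1: Y=0.000-0.002592j on G[2,0]
R11: Y=0.001029+0.000j on G[3,0]
V1: row V2−V0=3.9, i_V1 at 2,0
solve → V1=-5.930+0.000j, V2=3.900+0.000j, V3=63.97+0.000j, V4=-1.197+0.000j, V5=58.09+0.000j, V6=4.435+0.000j
aux → i_V1=0.3331+0.01011j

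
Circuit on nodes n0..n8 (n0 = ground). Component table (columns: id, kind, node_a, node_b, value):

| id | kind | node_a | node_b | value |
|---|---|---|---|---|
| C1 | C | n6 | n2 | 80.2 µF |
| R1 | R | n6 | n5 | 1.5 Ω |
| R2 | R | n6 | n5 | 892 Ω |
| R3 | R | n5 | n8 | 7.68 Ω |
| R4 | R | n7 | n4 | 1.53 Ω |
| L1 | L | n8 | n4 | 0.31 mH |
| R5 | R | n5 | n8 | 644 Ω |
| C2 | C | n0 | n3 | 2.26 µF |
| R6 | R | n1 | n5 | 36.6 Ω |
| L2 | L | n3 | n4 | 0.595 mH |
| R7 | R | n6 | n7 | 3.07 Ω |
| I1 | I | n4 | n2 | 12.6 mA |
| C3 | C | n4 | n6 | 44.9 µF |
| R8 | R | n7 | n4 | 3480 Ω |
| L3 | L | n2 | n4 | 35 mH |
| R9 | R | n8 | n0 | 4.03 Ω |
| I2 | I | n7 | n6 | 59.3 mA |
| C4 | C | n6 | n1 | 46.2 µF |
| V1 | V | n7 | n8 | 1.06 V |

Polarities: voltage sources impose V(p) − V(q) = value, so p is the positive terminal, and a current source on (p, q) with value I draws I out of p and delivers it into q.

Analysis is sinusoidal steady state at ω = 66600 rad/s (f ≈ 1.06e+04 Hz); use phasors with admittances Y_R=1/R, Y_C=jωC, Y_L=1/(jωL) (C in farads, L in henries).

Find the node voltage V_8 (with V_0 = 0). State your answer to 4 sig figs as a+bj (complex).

-0.02314+0.1197j V

MNA unknowns: 8 node voltages V₁..V_8 plus 1 source current (V1)
C1: Y=0.000+5.341j on G[6,2]
R1: Y=0.6667+0.000j on G[6,5]
R2: Y=0.001121+0.000j on G[6,5]
R3: Y=0.1302+0.000j on G[5,8]
R4: Y=0.6536+0.000j on G[7,4]
L1: Y=0.000-0.04844j on G[8,4]
R5: Y=0.001553+0.000j on G[5,8]
C2: Y=0.000+0.1505j on G[0,3]
R6: Y=0.02732+0.000j on G[1,5]
L2: Y=0.000-0.02524j on G[3,4]
R7: Y=0.3257+0.000j on G[6,7]
I1: z[4]−=0.0126, z[2]+=0.0126
C3: Y=0.000+2.990j on G[4,6]
R8: Y=0.0002874+0.000j on G[7,4]
L3: Y=0.000-0.0004290j on G[2,4]
R9: Y=0.2481+0.000j on G[8,0]
I2: z[7]−=0.0593, z[6]+=0.0593
C4: Y=0.000+3.077j on G[6,1]
V1: row V7−V8=1.06, i_V1 at 7,8
solve → V1=0.9685+0.1960j, V2=0.9686+0.1923j, V3=-0.1973-0.03814j, V4=0.9796+0.1894j, V5=0.8106+0.1827j, V6=0.9686+0.1946j, V7=1.037+0.1197j, V8=-0.02314+0.1197j
aux → i_V1=-0.1190+0.06996j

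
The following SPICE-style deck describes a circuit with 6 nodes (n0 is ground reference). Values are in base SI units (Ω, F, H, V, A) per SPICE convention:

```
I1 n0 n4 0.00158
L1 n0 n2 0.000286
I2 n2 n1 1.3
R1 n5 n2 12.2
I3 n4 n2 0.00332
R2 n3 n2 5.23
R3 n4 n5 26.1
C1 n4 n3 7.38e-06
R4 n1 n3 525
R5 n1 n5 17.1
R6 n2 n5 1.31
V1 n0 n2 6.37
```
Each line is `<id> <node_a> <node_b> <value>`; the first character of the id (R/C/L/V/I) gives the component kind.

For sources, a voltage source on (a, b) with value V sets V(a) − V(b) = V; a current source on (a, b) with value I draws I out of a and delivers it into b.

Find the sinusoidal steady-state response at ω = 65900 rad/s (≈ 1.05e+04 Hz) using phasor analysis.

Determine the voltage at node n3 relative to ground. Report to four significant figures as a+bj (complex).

Element admittances at ω=65900 rad/s:
  I1: injects 0.00158 A into n4 (from n0)
  Y(L1) = 0.000-0.05306j S between n0,n2
  I2: injects 1.3 A into n1 (from n2)
  Y(R1) = 0.08197+0.000j S between n5,n2
  I3: injects 0.00332 A into n2 (from n4)
  Y(R2) = 0.1912+0.000j S between n3,n2
  Y(R3) = 0.03831+0.000j S between n4,n5
  Y(C1) = 0.000+0.4863j S between n4,n3
  Y(R4) = 0.001905+0.000j S between n1,n3
  Y(R5) = 0.05848+0.000j S between n1,n5
  Y(R6) = 0.7634+0.000j S between n2,n5
  V1: constraint V(n0)−V(n2) = 6.37
Assemble and solve the 6×6 MNA system:
  V(n1)=16.57-0.002287j  V(n2)=-6.370+0.000j  V(n3)=-5.951+0.01220j  V(n4)=-5.946-0.06435j  V(n5)=-4.929-0.002759j
  i(V1)=-0.001580+0.3380j

-5.951+0.01220j V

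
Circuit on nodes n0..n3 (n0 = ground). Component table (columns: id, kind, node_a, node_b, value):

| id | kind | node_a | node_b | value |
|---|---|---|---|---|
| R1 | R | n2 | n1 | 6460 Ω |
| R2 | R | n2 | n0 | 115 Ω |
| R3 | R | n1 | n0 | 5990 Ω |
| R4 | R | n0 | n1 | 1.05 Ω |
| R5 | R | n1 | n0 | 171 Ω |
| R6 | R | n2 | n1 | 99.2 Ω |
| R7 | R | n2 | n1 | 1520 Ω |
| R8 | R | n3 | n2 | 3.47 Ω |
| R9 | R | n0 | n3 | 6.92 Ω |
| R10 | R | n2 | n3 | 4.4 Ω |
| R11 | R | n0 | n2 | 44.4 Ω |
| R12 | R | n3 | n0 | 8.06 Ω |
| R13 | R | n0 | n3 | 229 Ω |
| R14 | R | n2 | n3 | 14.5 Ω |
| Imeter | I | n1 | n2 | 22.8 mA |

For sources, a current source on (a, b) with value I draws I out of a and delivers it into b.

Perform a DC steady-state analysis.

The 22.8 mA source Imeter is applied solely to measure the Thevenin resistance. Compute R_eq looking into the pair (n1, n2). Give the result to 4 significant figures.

R_eq = 5.319 Ω

Apply KCL at each of the 3 non-ground nodes and solve the resulting linear system.
Node n1: branches {R1, R3, R4, R5, R6, R7, Imeter} → V_1 = -0.02241
Node n2: branches {R1, R2, R6, R7, R8, R10, R11, R14, Imeter} → V_2 = 0.09886
Node n3: branches {R8, R9, R10, R12, R13, R14} → V_3 = 0.06739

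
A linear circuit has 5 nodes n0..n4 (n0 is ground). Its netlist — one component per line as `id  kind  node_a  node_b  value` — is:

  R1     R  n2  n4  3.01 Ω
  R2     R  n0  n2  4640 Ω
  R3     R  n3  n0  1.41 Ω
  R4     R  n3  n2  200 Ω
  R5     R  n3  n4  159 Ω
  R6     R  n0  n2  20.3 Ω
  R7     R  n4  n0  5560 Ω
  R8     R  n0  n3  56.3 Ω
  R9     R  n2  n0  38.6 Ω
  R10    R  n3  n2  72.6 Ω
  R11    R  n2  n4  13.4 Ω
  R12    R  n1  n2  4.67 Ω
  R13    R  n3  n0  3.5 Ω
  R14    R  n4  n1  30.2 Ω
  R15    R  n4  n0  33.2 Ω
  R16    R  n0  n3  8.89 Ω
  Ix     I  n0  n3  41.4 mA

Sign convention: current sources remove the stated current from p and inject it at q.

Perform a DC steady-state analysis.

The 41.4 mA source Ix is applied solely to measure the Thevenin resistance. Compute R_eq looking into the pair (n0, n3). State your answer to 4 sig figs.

R_eq = 0.8730 Ω

MNA unknowns: 4 node voltages V₁..V_4
R1: Y=0.3322 on G[2,4]
R2: Y=0.0002155 on G[0,2]
R3: Y=0.7092 on G[3,0]
R4: Y=0.005000 on G[3,2]
R5: Y=0.006289 on G[3,4]
R6: Y=0.04926 on G[0,2]
R7: Y=0.0001799 on G[4,0]
R8: Y=0.01776 on G[0,3]
R9: Y=0.02591 on G[2,0]
R10: Y=0.01377 on G[3,2]
R11: Y=0.07463 on G[2,4]
R12: Y=0.2141 on G[1,2]
R13: Y=0.2857 on G[3,0]
R14: Y=0.03311 on G[4,1]
R15: Y=0.03012 on G[4,0]
R16: Y=0.1125 on G[0,3]
Ix: z[0]−=0.0414, z[3]+=0.0414
solve → V1=0.006937, V2=0.006944, V3=0.03614, V4=0.006888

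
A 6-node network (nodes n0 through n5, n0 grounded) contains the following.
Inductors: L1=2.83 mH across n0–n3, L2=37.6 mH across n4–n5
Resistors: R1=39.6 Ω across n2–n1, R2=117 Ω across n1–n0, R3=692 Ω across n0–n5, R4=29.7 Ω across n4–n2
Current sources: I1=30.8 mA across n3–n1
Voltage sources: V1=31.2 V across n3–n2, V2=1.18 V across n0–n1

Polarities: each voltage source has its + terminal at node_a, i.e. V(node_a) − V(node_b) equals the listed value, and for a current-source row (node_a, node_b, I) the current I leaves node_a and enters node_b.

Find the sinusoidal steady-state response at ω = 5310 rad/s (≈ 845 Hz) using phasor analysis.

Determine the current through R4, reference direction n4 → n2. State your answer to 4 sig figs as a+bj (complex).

Element admittances at ω=5310 rad/s:
  Y(L1) = 0.000-0.06655j S between n0,n3
  Y(L2) = 0.000-0.005009j S between n4,n5
  Y(R1) = 0.02525+0.000j S between n2,n1
  Y(R2) = 0.008547+0.000j S between n1,n0
  I1: injects 0.0308 A into n1 (from n3)
  Y(R3) = 0.001445+0.000j S between n0,n5
  Y(R4) = 0.03367+0.000j S between n4,n2
  V1: constraint V(n3)−V(n2) = 31.2
  V2: constraint V(n0)−V(n1) = 1.18
Assemble and solve the 7×7 MNA system:
  V(n1)=-1.180+0.000j  V(n2)=-27.12+9.854j  V(n3)=4.075+9.854j  V(n4)=-26.19+9.191j  V(n5)=-21.73+15.46j
  i(V1)=-0.6866+0.2712j  i(V2)=0.6143-0.2489j

0.03140-0.02234j A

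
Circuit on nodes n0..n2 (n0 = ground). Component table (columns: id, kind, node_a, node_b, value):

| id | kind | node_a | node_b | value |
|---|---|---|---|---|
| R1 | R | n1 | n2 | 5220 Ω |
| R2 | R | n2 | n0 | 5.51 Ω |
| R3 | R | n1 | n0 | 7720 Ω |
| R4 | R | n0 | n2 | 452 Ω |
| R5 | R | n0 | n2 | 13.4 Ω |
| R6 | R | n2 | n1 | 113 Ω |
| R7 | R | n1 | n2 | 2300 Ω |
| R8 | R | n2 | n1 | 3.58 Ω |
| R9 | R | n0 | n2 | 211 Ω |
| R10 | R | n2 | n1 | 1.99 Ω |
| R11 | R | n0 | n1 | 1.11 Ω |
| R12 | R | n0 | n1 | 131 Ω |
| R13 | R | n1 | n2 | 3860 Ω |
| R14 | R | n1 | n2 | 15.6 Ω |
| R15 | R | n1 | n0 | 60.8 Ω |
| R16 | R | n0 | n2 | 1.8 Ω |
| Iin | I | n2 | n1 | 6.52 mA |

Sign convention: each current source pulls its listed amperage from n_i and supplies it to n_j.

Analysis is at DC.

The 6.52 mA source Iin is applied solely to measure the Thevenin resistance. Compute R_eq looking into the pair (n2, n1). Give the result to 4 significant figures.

R_eq = 0.7752 Ω

MNA unknowns: 2 node voltages V₁..V_2
R1: Y=0.0001916 on G[1,2]
R2: Y=0.1815 on G[2,0]
R3: Y=0.0001295 on G[1,0]
R4: Y=0.002212 on G[0,2]
R5: Y=0.07463 on G[0,2]
R6: Y=0.008850 on G[2,1]
R7: Y=0.0004348 on G[1,2]
R8: Y=0.2793 on G[2,1]
R9: Y=0.004739 on G[0,2]
R10: Y=0.5025 on G[2,1]
R11: Y=0.9009 on G[0,1]
R12: Y=0.007634 on G[0,1]
R13: Y=0.0002591 on G[1,2]
R14: Y=0.06410 on G[1,2]
R15: Y=0.01645 on G[1,0]
R16: Y=0.5556 on G[0,2]
Iin: z[2]−=0.00652, z[1]+=0.00652
solve → V1=0.002373, V2=-0.002681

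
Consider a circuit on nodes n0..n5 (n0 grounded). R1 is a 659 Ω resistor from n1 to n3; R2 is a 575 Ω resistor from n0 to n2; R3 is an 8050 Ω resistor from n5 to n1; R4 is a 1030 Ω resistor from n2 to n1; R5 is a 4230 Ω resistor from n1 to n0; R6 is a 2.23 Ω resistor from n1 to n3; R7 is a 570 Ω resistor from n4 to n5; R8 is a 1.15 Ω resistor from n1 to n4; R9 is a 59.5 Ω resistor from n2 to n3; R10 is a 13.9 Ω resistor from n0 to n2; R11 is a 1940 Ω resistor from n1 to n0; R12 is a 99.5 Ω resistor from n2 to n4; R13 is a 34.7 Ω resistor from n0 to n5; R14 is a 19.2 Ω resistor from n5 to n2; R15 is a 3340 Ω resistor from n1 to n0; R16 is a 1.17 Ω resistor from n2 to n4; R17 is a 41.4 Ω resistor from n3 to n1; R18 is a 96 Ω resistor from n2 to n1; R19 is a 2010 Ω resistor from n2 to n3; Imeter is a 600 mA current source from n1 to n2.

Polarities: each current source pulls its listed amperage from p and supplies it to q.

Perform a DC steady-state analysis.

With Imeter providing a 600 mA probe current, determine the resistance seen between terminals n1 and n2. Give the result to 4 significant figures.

R_eq = 2.159 Ω

Element admittances at DC:
  Y(R1) = 0.001517 S between n1,n3
  Y(R2) = 0.001739 S between n0,n2
  Y(R3) = 0.0001242 S between n5,n1
  Y(R4) = 0.0009709 S between n2,n1
  Y(R5) = 0.0002364 S between n1,n0
  Y(R6) = 0.4484 S between n1,n3
  Y(R7) = 0.001754 S between n4,n5
  Y(R8) = 0.8696 S between n1,n4
  Y(R9) = 0.01681 S between n2,n3
  Y(R10) = 0.07194 S between n0,n2
  Y(R11) = 0.0005155 S between n1,n0
  Y(R12) = 0.01005 S between n2,n4
  Y(R13) = 0.02882 S between n0,n5
  Y(R14) = 0.05208 S between n5,n2
  Y(R15) = 0.0002994 S between n1,n0
  Y(R16) = 0.8547 S between n2,n4
  Y(R17) = 0.02415 S between n3,n1
  Y(R18) = 0.01042 S between n2,n1
  Y(R19) = 0.0004975 S between n2,n3
  Imeter: injects 0.6 A into n2 (from n1)
Assemble and solve the 5×5 MNA system:
  V(n1)=-1.276  V(n2)=0.01940  V(n3)=-1.230  V(n4)=-0.6294  V(n5)=-0.003050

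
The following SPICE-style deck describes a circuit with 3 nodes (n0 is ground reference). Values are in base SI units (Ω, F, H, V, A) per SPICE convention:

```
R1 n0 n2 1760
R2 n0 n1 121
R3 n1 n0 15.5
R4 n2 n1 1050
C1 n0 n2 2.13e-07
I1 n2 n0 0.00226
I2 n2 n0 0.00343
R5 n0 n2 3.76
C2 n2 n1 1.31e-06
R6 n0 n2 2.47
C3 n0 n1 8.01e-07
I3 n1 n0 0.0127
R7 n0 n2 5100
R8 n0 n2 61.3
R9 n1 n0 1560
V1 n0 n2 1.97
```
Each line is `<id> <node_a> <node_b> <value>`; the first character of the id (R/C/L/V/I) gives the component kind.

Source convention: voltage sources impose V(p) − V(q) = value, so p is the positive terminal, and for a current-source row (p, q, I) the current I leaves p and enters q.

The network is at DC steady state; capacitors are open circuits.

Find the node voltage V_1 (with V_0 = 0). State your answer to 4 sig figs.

-0.1960 V

Element admittances at DC:
  Y(R1) = 0.0005682 S between n0,n2
  Y(R2) = 0.008264 S between n0,n1
  Y(R3) = 0.06452 S between n1,n0
  Y(R4) = 0.0009524 S between n2,n1
  Y(C1) = 0.000 S between n0,n2
  I1: injects 0.00226 A into n0 (from n2)
  I2: injects 0.00343 A into n0 (from n2)
  Y(R5) = 0.2660 S between n0,n2
  Y(C2) = 0.000 S between n2,n1
  Y(R6) = 0.4049 S between n0,n2
  Y(C3) = 0.000 S between n0,n1
  I3: injects 0.0127 A into n0 (from n1)
  Y(R7) = 0.0001961 S between n0,n2
  Y(R8) = 0.01631 S between n0,n2
  Y(R9) = 0.0006410 S between n1,n0
  V1: constraint V(n0)−V(n2) = 1.97
Assemble and solve the 3×3 MNA system:
  V(n1)=-0.1960  V(n2)=-1.970
  i(V1)=-1.351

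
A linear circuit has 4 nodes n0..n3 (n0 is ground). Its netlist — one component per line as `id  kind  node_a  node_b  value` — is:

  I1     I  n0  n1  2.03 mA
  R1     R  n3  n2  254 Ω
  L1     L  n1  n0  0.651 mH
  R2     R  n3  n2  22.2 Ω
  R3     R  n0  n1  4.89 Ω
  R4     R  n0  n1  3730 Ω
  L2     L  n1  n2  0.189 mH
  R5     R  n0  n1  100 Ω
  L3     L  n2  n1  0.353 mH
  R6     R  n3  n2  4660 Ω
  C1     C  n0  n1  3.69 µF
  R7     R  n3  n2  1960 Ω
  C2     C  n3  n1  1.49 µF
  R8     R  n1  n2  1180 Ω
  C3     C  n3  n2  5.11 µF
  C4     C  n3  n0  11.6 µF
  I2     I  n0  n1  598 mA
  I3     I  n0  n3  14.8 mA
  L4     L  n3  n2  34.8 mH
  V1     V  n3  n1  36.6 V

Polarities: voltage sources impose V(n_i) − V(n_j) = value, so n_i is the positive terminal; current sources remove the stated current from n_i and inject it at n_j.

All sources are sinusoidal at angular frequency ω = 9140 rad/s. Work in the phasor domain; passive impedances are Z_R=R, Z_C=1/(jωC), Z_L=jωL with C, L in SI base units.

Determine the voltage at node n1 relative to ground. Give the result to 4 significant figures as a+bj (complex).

Apply KCL at each of the 3 non-ground nodes and solve the resulting linear system.
Node n1: branches {I1, L1, R3, R4, L2, R5, L3, C1, C2, R8, I2, V1} → V_1 = 5.155-17.39j
Node n2: branches {R1, R2, L2, L3, R6, R7, R8, C3, L4} → V_2 = 3.404-15.13j
Node n3: branches {R1, R2, R6, R7, C2, C3, C4, I3, L4, V1} → V_3 = 41.76-17.39j
Source currents: i(V1)=-3.833-6.484j

5.155-17.39j V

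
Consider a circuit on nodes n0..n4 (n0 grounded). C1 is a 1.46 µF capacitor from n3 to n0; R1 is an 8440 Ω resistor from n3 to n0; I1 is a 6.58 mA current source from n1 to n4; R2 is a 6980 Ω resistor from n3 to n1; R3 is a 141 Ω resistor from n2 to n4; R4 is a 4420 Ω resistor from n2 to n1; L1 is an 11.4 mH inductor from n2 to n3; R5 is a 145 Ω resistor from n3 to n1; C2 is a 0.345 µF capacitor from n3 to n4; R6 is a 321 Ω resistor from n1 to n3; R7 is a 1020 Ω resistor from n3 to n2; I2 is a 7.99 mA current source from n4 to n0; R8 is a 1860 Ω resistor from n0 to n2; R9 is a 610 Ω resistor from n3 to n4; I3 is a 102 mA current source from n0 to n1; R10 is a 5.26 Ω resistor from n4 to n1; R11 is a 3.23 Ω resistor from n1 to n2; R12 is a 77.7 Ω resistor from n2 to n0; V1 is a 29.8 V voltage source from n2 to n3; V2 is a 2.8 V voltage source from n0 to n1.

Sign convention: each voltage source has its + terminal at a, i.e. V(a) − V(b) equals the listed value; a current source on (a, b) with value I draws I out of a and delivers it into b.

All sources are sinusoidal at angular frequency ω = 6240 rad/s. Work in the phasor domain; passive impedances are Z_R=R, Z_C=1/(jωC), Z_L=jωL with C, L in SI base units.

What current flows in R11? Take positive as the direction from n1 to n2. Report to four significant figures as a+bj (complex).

Apply KCL at each of the 4 non-ground nodes and solve the resulting linear system.
Node n1: branches {I1, R2, R4, R5, R6, I3, R10, R11, V2} → V_1 = -2.800+0.000j
Node n2: branches {R3, R4, L1, R7, R8, R11, R12, V1} → V_2 = -1.623+1.008j
Node n3: branches {C1, R1, R2, L1, R5, C2, R6, R7, R9, V1} → V_3 = -31.42+1.008j
Node n4: branches {I1, R3, C2, I2, R9, R10} → V_4 = -3.015-0.2633j
Source currents: i(V1)=-0.3821+0.08393j, i(V2)=-0.1287-0.2726j

-0.3645-0.3122j A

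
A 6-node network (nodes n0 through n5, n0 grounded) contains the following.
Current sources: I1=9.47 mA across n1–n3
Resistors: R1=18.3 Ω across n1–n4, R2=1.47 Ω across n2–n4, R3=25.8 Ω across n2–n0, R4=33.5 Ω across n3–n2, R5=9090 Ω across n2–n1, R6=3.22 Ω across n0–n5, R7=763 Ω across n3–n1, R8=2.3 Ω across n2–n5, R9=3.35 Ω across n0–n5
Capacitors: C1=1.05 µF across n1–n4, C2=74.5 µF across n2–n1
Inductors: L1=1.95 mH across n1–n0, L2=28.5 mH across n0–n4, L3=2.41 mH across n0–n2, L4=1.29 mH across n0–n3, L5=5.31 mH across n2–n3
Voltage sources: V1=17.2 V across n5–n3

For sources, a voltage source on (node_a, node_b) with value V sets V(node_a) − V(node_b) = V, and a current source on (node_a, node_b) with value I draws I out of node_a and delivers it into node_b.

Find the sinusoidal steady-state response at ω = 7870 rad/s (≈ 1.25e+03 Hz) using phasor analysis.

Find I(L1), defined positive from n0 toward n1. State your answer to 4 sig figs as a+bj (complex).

Apply KCL at each of the 5 non-ground nodes and solve the resulting linear system.
Node n1: branches {I1, R1, C1, R5, L1, R7, C2} → V_1 = -0.02099-1.732j
Node n2: branches {R2, R3, R4, R5, C2, L3, R8, L5} → V_2 = -0.02878-1.594j
Node n3: branches {I1, R4, R7, L4, L5, V1} → V_3 = -16.45-2.564j
Node n4: branches {R1, R2, C1, L2} → V_4 = -0.01704-1.604j
Node n5: branches {R6, R8, R9, V1} → V_5 = 0.7514-2.564j
Source currents: i(V1)=-0.7969+1.983j

0.1128-0.001368j A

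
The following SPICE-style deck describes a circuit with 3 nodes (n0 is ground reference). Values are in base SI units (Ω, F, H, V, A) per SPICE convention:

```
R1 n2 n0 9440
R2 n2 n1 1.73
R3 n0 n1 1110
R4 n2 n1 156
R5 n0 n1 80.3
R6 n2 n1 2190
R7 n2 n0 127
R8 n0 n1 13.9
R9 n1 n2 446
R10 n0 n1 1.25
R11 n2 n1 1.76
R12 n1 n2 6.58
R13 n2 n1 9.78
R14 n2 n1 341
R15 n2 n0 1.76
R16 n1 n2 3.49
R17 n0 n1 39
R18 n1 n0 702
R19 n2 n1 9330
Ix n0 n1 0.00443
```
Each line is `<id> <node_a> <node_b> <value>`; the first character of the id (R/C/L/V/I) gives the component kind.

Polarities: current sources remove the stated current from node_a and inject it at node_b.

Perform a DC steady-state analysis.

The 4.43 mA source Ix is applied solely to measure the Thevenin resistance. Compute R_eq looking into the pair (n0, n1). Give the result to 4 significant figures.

R_eq = 0.7448 Ω

MNA unknowns: 2 node voltages V₁..V_2
R1: Y=0.0001059 on G[2,0]
R2: Y=0.5780 on G[2,1]
R3: Y=0.0009009 on G[0,1]
R4: Y=0.006410 on G[2,1]
R5: Y=0.01245 on G[0,1]
R6: Y=0.0004566 on G[2,1]
R7: Y=0.007874 on G[2,0]
R8: Y=0.07194 on G[0,1]
R9: Y=0.002242 on G[1,2]
R10: Y=0.8000 on G[0,1]
R11: Y=0.5682 on G[2,1]
R12: Y=0.1520 on G[1,2]
R13: Y=0.1022 on G[2,1]
R14: Y=0.002933 on G[2,1]
R15: Y=0.5682 on G[2,0]
R16: Y=0.2865 on G[1,2]
R17: Y=0.02564 on G[0,1]
R18: Y=0.001425 on G[1,0]
R19: Y=0.0001072 on G[2,1]
Ix: z[0]−=0.00443, z[1]+=0.00443
solve → V1=0.003300, V2=0.002464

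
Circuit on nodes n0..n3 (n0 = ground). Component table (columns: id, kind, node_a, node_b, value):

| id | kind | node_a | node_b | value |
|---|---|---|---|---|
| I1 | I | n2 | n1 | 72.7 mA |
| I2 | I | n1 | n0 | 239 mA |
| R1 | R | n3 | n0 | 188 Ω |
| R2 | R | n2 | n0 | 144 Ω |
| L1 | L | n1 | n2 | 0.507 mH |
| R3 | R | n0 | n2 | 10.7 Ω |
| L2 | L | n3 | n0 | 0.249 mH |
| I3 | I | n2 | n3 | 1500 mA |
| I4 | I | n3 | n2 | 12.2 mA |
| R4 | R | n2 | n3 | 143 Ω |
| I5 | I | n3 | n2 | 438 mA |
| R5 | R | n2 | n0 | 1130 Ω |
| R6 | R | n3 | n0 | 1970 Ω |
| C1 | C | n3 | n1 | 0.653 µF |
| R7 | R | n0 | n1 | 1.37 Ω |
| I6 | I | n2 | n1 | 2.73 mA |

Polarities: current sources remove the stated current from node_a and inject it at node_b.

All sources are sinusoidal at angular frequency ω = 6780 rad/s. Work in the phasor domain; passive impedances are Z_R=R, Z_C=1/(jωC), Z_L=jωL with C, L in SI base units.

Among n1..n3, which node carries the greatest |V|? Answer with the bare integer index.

2

Apply KCL at each of the 3 non-ground nodes and solve the resulting linear system.
Node n1: branches {I1, I2, L1, C1, R7, I6} → V_1 = -1.415+0.4060j
Node n2: branches {I1, R2, L1, R3, I3, I4, R4, I5, R5, I6} → V_2 = -2.411-2.563j
Node n3: branches {R1, L2, I3, I4, R4, I5, R6, C1} → V_3 = 0.07935+1.752j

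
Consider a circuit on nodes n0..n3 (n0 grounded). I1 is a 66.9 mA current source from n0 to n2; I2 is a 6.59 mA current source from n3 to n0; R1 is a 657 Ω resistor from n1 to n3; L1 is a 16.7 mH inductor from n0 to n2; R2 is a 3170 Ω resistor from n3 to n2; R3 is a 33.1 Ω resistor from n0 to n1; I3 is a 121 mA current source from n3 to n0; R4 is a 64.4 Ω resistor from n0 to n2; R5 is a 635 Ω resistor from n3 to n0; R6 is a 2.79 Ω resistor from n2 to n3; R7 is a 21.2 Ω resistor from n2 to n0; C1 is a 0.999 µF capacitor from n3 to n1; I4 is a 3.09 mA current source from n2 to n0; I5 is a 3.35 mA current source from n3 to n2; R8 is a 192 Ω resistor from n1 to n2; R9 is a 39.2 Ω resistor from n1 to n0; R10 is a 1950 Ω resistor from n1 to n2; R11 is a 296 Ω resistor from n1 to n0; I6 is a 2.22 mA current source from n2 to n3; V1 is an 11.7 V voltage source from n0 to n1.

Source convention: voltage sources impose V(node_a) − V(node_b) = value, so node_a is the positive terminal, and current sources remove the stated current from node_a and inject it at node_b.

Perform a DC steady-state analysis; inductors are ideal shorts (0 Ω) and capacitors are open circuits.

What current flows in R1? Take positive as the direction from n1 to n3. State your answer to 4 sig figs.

-0.01719 A

Element admittances at DC:
  I1: injects 0.0669 A into n2 (from n0)
  I2: injects 0.00659 A into n0 (from n3)
  Y(R1) = 0.001522 S between n1,n3
  L1: short n0↔n2 (DC inductor)
  Y(R2) = 0.0003155 S between n3,n2
  Y(R3) = 0.03021 S between n0,n1
  I3: injects 0.121 A into n0 (from n3)
  Y(R4) = 0.01553 S between n0,n2
  Y(R5) = 0.001575 S between n3,n0
  Y(R6) = 0.3584 S between n2,n3
  Y(R7) = 0.04717 S between n2,n0
  Y(C1) = 0.000 S between n3,n1
  I4: injects 0.00309 A into n0 (from n2)
  I5: injects 0.00335 A into n2 (from n3)
  Y(R8) = 0.005208 S between n1,n2
  Y(R9) = 0.02551 S between n1,n0
  Y(R10) = 0.0005128 S between n1,n2
  Y(R11) = 0.003378 S between n1,n0
  I6: injects 0.00222 A into n3 (from n2)
  V1: constraint V(n0)−V(n1) = 11.7
Assemble and solve the 5×5 MNA system:
  V(n1)=-11.70  V(n2)=0.000  V(n3)=-0.4050
  i(L1)=0.1473  i(V1)=-0.7756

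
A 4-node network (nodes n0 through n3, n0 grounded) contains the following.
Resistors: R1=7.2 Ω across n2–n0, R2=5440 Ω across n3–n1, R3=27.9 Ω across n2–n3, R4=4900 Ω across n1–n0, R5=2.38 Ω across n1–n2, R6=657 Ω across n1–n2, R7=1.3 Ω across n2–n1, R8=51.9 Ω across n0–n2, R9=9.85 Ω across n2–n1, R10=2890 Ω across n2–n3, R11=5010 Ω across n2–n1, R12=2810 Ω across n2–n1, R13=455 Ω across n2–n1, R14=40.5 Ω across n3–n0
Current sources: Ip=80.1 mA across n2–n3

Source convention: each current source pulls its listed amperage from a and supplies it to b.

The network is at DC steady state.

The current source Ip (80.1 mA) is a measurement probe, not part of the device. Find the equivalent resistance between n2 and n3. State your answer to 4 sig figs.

R_eq = 17.32 Ω

MNA unknowns: 3 node voltages V₁..V_3
R1: Y=0.1389 on G[2,0]
R2: Y=0.0001838 on G[3,1]
R3: Y=0.03584 on G[2,3]
R4: Y=0.0002041 on G[1,0]
R5: Y=0.4202 on G[1,2]
R6: Y=0.001522 on G[1,2]
R7: Y=0.7692 on G[2,1]
R8: Y=0.01927 on G[0,2]
R9: Y=0.1015 on G[2,1]
R10: Y=0.0003460 on G[2,3]
R11: Y=0.0001996 on G[2,1]
R12: Y=0.0003559 on G[2,1]
R13: Y=0.002198 on G[2,1]
R14: Y=0.02469 on G[3,0]
Ip: z[2]−=0.0801, z[3]+=0.0801
solve → V1=-0.1869, V2=-0.1871, V3=1.200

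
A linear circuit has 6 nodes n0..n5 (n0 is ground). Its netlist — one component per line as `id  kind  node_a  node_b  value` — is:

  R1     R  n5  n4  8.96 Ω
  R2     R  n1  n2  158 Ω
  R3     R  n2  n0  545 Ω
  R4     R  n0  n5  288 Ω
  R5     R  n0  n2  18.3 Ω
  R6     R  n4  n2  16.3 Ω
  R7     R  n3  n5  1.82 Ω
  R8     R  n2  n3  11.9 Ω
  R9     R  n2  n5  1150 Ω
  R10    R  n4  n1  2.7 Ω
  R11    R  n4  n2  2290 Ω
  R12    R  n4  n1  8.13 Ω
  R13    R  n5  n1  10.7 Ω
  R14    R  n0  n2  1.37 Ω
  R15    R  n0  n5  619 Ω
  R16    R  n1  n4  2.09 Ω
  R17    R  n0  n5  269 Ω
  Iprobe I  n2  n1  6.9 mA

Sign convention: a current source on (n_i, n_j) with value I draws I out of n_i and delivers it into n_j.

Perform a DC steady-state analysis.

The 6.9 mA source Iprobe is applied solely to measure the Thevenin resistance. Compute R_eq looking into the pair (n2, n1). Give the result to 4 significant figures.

R_eq = 8.407 Ω

Element admittances at DC:
  Y(R1) = 0.1116 S between n5,n4
  Y(R2) = 0.006329 S between n1,n2
  Y(R3) = 0.001835 S between n2,n0
  Y(R4) = 0.003472 S between n0,n5
  Y(R5) = 0.05464 S between n0,n2
  Y(R6) = 0.06135 S between n4,n2
  Y(R7) = 0.5495 S between n3,n5
  Y(R8) = 0.08403 S between n2,n3
  Y(R9) = 0.0008696 S between n2,n5
  Y(R10) = 0.3704 S between n4,n1
  Y(R11) = 0.0004367 S between n4,n2
  Y(R12) = 0.1230 S between n4,n1
  Y(R13) = 0.09346 S between n5,n1
  Y(R14) = 0.7299 S between n0,n2
  Y(R15) = 0.001616 S between n0,n5
  Y(R16) = 0.4785 S between n1,n4
  Y(R17) = 0.003717 S between n0,n5
  Iprobe: injects 0.0069 A into n1 (from n2)
Assemble and solve the 5×5 MNA system:
  V(n1)=0.05757  V(n2)=-0.0004369  V(n3)=0.03379  V(n4)=0.05264  V(n5)=0.03902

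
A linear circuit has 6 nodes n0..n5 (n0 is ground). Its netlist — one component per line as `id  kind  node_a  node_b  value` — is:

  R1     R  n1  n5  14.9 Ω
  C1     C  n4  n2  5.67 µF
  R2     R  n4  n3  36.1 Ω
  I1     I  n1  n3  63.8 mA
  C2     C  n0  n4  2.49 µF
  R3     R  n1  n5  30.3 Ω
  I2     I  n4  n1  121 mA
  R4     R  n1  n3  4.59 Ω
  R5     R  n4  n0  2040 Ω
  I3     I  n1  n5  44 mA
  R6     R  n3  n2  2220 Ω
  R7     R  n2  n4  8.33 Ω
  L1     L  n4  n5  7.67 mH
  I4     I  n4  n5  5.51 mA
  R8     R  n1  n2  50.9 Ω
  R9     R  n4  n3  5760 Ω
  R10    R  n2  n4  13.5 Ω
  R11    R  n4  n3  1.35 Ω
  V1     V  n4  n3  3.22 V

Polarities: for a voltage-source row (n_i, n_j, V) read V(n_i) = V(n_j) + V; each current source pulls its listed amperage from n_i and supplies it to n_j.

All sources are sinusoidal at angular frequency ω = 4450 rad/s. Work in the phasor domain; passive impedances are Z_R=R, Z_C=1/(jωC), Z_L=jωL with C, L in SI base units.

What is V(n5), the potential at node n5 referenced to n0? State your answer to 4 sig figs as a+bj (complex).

Element admittances at ω=4450 rad/s:
  Y(R1) = 0.06711+0.000j S between n1,n5
  Y(C1) = 0.000+0.02523j S between n4,n2
  Y(R2) = 0.02770+0.000j S between n4,n3
  I1: injects 0.0638 A into n3 (from n1)
  Y(C2) = 0.000+0.01108j S between n0,n4
  Y(R3) = 0.03300+0.000j S between n1,n5
  I2: injects 0.121 A into n1 (from n4)
  Y(R4) = 0.2179+0.000j S between n1,n3
  Y(R5) = 0.0004902+0.000j S between n4,n0
  I3: injects 0.044 A into n5 (from n1)
  Y(R6) = 0.0004505+0.000j S between n3,n2
  Y(R7) = 0.1200+0.000j S between n2,n4
  Y(L1) = 0.000-0.02930j S between n4,n5
  I4: injects 0.00551 A into n5 (from n4)
  Y(R8) = 0.01965+0.000j S between n1,n2
  Y(R9) = 0.0001736+0.000j S between n4,n3
  Y(R10) = 0.07407+0.000j S between n2,n4
  Y(R11) = 0.7407+0.000j S between n4,n3
  V1: constraint V(n4)−V(n3) = 3.22
Assemble and solve the 6×6 MNA system:
  V(n1)=-2.613-0.2324j  V(n2)=-0.2455+0.007608j  V(n3)=-3.220+0.000j  V(n4)=0.000+0.000j  V(n5)=-1.889-0.7851j
  i(V1)=-2.672+0.05062j

-1.889-0.7851j V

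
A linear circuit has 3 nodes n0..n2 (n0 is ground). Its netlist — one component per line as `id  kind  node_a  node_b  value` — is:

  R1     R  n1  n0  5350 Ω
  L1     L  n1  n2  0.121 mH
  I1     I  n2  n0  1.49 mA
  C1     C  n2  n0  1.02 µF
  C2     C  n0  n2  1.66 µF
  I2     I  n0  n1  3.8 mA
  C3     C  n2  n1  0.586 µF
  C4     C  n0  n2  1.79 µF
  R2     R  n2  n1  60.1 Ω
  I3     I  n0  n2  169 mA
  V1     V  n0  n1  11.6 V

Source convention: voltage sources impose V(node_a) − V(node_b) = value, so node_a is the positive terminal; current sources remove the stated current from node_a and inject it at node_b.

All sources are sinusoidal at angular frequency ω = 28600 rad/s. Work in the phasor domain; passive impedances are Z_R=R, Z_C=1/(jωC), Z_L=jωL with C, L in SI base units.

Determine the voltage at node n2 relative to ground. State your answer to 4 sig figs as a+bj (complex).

Element admittances at ω=28600 rad/s:
  Y(R1) = 0.0001869+0.000j S between n1,n0
  Y(L1) = 0.000-0.2890j S between n1,n2
  I1: injects 0.00149 A into n0 (from n2)
  Y(C1) = 0.000+0.02917j S between n2,n0
  Y(C2) = 0.000+0.04748j S between n0,n2
  I2: injects 0.0038 A into n1 (from n0)
  Y(C3) = 0.000+0.01676j S between n2,n1
  Y(C4) = 0.000+0.05119j S between n0,n2
  Y(R2) = 0.01664+0.000j S between n2,n1
  I3: injects 0.169 A into n2 (from n0)
  V1: constraint V(n0)−V(n1) = 11.6
Assemble and solve the 3×3 MNA system:
  V(n1)=-11.60+0.000j  V(n2)=-21.61+2.314j
  i(V1)=-0.4692-2.762j

-21.61+2.314j V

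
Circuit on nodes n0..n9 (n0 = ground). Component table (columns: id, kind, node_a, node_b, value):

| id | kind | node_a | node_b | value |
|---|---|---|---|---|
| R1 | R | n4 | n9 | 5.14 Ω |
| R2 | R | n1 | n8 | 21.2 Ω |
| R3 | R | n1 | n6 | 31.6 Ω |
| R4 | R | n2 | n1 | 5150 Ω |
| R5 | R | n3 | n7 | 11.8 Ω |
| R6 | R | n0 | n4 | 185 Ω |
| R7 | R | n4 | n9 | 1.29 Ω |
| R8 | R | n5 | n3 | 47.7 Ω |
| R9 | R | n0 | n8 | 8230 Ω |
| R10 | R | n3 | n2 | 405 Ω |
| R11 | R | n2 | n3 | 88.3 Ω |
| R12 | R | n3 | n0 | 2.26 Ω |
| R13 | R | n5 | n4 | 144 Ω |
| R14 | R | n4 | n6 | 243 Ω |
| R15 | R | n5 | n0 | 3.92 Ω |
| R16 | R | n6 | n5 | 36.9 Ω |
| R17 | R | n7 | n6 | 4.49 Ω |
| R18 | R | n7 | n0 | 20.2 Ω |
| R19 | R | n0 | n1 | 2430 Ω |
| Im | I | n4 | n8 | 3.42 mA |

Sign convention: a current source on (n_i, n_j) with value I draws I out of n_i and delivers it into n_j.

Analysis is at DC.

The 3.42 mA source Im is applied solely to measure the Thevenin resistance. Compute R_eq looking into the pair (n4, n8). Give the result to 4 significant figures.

R_eq = 117.6 Ω

MNA unknowns: 9 node voltages V₁..V_9
R1: Y=0.1946 on G[4,9]
R2: Y=0.04717 on G[1,8]
R3: Y=0.03165 on G[1,6]
R4: Y=0.0001942 on G[2,1]
R5: Y=0.08475 on G[3,7]
R6: Y=0.005405 on G[0,4]
R7: Y=0.7752 on G[4,9]
R8: Y=0.02096 on G[5,3]
R9: Y=0.0001215 on G[0,8]
R10: Y=0.002469 on G[3,2]
R11: Y=0.01133 on G[2,3]
R12: Y=0.4425 on G[3,0]
R13: Y=0.006944 on G[5,4]
R14: Y=0.004115 on G[4,6]
R15: Y=0.2551 on G[5,0]
R16: Y=0.02710 on G[6,5]
R17: Y=0.2227 on G[7,6]
R18: Y=0.04950 on G[7,0]
R19: Y=0.0004115 on G[0,1]
Im: z[4]−=0.00342, z[8]+=0.00342
solve → V1=0.1269, V2=0.003881, V3=0.002150, V4=-0.2033, V5=-0.002484, V6=0.02200, V7=0.01424, V8=0.1989, V9=-0.2033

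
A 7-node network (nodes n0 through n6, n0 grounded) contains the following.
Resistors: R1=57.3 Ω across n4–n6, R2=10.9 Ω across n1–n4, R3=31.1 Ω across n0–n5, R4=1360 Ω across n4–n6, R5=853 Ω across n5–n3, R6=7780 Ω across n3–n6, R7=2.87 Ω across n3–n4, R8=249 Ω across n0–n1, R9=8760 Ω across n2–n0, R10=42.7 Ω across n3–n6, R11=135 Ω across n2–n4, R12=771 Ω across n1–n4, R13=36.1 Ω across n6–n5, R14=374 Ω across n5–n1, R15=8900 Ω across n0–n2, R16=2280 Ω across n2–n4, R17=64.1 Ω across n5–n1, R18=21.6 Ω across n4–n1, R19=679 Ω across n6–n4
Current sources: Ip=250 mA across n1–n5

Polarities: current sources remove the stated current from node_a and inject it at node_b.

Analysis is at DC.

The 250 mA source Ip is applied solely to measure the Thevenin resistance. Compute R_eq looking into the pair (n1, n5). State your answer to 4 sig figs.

R_eq = 26.51 Ω

MNA unknowns: 6 node voltages V₁..V_6
R1: Y=0.01745 on G[4,6]
R2: Y=0.09174 on G[1,4]
R3: Y=0.03215 on G[0,5]
R4: Y=0.0007353 on G[4,6]
R5: Y=0.001172 on G[5,3]
R6: Y=0.0001285 on G[3,6]
R7: Y=0.3484 on G[3,4]
R8: Y=0.004016 on G[0,1]
R9: Y=0.0001142 on G[2,0]
R10: Y=0.02342 on G[3,6]
R11: Y=0.007407 on G[2,4]
R12: Y=0.001297 on G[1,4]
R13: Y=0.02770 on G[6,5]
R14: Y=0.002674 on G[5,1]
R15: Y=0.0001124 on G[0,2]
R16: Y=0.0004386 on G[2,4]
R17: Y=0.01560 on G[5,1]
R18: Y=0.04630 on G[4,1]
R19: Y=0.001473 on G[6,4]
Ip: z[1]−=0.25, z[5]+=0.25
solve → V1=-5.860, V2=-4.960, V3=-4.937, V4=-5.104, V5=0.7668, V6=-2.755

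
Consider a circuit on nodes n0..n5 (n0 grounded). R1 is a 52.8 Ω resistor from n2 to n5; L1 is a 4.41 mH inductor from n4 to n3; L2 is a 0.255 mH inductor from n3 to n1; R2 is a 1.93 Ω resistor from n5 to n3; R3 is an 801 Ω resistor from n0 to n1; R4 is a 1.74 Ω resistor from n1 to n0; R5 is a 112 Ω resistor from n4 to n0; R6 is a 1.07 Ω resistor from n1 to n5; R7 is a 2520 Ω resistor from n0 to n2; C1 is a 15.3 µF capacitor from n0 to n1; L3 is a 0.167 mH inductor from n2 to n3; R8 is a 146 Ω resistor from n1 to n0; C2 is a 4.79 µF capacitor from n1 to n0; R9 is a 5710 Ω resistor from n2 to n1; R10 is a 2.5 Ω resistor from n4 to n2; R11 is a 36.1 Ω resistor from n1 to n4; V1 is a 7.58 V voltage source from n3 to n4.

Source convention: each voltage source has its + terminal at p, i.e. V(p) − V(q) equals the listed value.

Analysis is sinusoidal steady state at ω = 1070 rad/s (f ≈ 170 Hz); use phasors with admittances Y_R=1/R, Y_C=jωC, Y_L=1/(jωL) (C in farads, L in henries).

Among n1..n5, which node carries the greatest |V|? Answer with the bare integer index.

4

MNA unknowns: 5 node voltages V₁..V_5 plus 1 source current (V1)
R1: Y=0.01894+0.000j on G[2,5]
L1: Y=0.000-0.2119j on G[4,3]
L2: Y=0.000-3.665j on G[3,1]
R2: Y=0.5181+0.000j on G[5,3]
R3: Y=0.001248+0.000j on G[0,1]
R4: Y=0.5747+0.000j on G[1,0]
R5: Y=0.008929+0.000j on G[4,0]
R6: Y=0.9346+0.000j on G[1,5]
R7: Y=0.0003968+0.000j on G[0,2]
C1: Y=0.000+0.01637j on G[0,1]
L3: Y=0.000-5.596j on G[2,3]
R8: Y=0.006849+0.000j on G[1,0]
C2: Y=0.000+0.005125j on G[1,0]
R9: Y=0.0001751+0.000j on G[2,1]
R10: Y=0.4000+0.000j on G[4,2]
R11: Y=0.02770+0.000j on G[1,4]
V1: row V3−V4=7.58, i_V1 at 3,4
solve → V1=0.1141-0.004960j, V2=0.07973-0.4688j, V3=0.1199+0.07004j, V4=-7.460+0.07004j, V5=0.1157+0.01548j
aux → i_V1=-3.292+1.825j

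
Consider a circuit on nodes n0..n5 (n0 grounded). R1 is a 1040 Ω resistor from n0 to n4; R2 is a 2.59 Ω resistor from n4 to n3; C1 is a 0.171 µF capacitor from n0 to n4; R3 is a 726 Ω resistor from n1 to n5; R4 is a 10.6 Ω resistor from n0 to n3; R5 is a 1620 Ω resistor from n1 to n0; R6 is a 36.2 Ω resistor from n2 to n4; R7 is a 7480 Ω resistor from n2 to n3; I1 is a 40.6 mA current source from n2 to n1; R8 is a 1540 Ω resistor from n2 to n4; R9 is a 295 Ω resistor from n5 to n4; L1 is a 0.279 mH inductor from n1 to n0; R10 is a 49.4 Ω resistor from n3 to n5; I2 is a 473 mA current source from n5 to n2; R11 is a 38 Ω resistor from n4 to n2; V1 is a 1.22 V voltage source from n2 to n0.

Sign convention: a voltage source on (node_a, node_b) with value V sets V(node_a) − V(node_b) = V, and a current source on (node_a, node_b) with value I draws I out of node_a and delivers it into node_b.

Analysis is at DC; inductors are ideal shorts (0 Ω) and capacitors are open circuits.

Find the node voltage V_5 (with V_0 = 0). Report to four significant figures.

Apply KCL at each of the 5 non-ground nodes and solve the resulting linear system.
Node n1: branches {R3, R5, I1, L1} → V_1 = 0.000
Node n2: branches {R6, R7, I1, R8, I2, R11, V1} → V_2 = 1.220
Node n3: branches {R2, R4, R7, R10} → V_3 = -2.636
Node n4: branches {R1, R2, C1, R6, R8, R9, R11} → V_4 = -2.300
Node n5: branches {R3, R9, R10, I2} → V_5 = -21.36
Source currents: i(L1)=0.01118, i(V1)=0.2397

-21.36 V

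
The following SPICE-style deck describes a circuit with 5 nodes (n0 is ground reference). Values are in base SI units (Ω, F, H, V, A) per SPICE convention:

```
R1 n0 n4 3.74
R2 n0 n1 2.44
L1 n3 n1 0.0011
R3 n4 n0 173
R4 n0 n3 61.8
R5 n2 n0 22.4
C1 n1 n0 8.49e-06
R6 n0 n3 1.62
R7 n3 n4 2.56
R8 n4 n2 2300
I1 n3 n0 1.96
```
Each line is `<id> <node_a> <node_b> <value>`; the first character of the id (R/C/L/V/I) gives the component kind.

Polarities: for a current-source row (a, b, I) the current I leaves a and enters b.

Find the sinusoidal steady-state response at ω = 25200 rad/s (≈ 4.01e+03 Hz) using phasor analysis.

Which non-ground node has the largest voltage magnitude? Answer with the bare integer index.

MNA unknowns: 4 node voltages V₁..V_4
R1: Y=0.2674+0.000j on G[0,4]
R2: Y=0.4098+0.000j on G[0,1]
L1: Y=0.000-0.03608j on G[3,1]
R3: Y=0.005780+0.000j on G[4,0]
R4: Y=0.01618+0.000j on G[0,3]
R5: Y=0.04464+0.000j on G[2,0]
C1: Y=0.000+0.2139j on G[1,0]
R6: Y=0.6173+0.000j on G[0,3]
R7: Y=0.3906+0.000j on G[3,4]
R8: Y=0.0004348+0.000j on G[4,2]
I1: z[3]−=1.96, z[0]+=1.96
solve → V1=0.07039+0.1854j, V2=-0.01392-0.0006502j, V3=-2.454-0.1146j, V4=-1.443-0.06741j

3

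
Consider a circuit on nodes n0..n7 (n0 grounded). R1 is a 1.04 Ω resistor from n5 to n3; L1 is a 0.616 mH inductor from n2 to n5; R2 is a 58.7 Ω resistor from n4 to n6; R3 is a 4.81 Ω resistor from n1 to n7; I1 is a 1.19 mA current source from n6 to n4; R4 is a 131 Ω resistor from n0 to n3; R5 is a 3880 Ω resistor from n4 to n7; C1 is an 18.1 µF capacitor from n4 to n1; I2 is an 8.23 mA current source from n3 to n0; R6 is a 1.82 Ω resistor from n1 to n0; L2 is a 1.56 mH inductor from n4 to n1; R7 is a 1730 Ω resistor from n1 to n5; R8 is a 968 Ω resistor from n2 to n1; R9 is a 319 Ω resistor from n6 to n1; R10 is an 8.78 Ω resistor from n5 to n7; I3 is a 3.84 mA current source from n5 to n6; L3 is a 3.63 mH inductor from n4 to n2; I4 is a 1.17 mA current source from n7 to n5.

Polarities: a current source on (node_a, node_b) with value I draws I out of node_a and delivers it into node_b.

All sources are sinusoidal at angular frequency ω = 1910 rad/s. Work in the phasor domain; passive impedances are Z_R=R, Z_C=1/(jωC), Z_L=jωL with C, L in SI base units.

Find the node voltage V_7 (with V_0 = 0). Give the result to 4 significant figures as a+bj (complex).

Apply KCL at each of the 7 non-ground nodes and solve the resulting linear system.
Node n1: branches {R3, C1, R6, L2, R7, R8, R9} → V_1 = -0.01387+0.0008331j
Node n2: branches {L1, R8, L3} → V_2 = -0.06582-0.05289j
Node n3: branches {R1, R4, I2} → V_3 = -0.07963-0.05996j
Node n4: branches {R2, I1, R5, C1, L2, L3} → V_4 = -0.03075-0.008773j
Node n5: branches {R1, L1, R7, R10, I3, I4} → V_5 = -0.07171-0.06044j
Node n6: branches {R2, I1, R9, I3} → V_6 = 0.1033-0.007280j
Node n7: branches {R3, R5, R10, I4} → V_7 = -0.03797-0.02084j

-0.03797-0.02084j V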